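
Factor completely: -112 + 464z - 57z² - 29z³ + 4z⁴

(4z - 1)(z + 4)(z - 4)(z - 7)

Testing divisors of the constant over divisors of the leading coefficient, z = 7 is a root, giving the factor (z - 7) and quotient 4z³ - z² - 64z + 16.
Then z = -4 is a root, so (z + 4) divides it; the quotient is 4z² - 17z + 4.
The remaining quadratic factors as (z - 4)(4z - 1).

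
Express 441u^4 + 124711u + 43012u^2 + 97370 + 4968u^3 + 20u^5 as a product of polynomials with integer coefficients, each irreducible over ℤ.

Testing divisors of the constant over divisors of the leading coefficient, u = -14/5 is a root, giving the factor (5u + 14) and quotient 4u^4 + 77u^3 + 778u^2 + 6424u + 6955.
Continuing, u = -5/4 is a root, giving the factor (4u + 5) and quotient u^3 + 18u^2 + 172u + 1391.
Next, u = -13 is a root, giving the factor (u + 13) and quotient u^2 + 5u + 107.
The quadratic u^2 + 5u + 107 has discriminant -403 < 0 and is irreducible over ℤ.

(4u + 5)(5u + 14)(u + 13)(u^2 + 5u + 107)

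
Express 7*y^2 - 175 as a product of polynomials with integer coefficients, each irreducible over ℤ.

7*(y + 5)*(y - 5)

Every term has a factor of 7. Then y^2 - 25 = (y)² − (5)².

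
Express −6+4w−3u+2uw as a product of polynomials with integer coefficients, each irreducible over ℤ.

(2w−3)(u+2)

Group as (2uw−3u) + (4w−6) = u(2w−3) + 2(2w−3).
Both groups share the factor (2w−3).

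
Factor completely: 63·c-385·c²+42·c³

Pull out the common factor 7·c, then factor the remaining trinomial.

7·c·(6·c-1)·(c-9)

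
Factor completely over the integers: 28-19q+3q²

(3q-7)(q-4)

Need a pair with product 3·28 = 84 and sum -19: that's -12 and -7.
Split the middle term: 3q²-12q - 7q+28 = 3q(q-4) - 7(q-4).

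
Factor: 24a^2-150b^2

Every term has a factor of 6. Then 4a^2-25b^2 = (2a)² − (5b)².

6(2a+5b)(2a-5b)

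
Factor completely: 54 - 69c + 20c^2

Need a pair with product 20·54 = 1080 and sum -69: that's -45 and -24.
Split the middle term: 20c^2 - 45c - 24c + 54 = 5c(4c - 9) - 6(4c - 9).

(4c - 9)(5c - 6)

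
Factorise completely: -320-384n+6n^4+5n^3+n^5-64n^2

Trying the rational-root candidates, n = -5 is a root, so (n+5) divides it; the quotient is n^4+n^3-64n-64.
Continuing, n = 4 is a root, so (n-4) is a factor; dividing leaves n^3+5n^2+20n+16.
Then n = -1 is a root, so (n+1) is a factor; dividing leaves n^2+4n+16.
The quadratic n^2+4n+16 has discriminant -48 < 0 and is irreducible over ℤ.

(n+1)(n+5)(n-4)(n^2+4n+16)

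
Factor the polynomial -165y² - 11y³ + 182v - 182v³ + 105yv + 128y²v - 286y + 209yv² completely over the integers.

-(y - 13v + 13)(11y - 7v)(y + 2v + 2)

Group: y(-11y² - 15yv - 22y + 14v² + 14v) + (-13v + 13)(-11y² - 15yv - 22y + 14v² + 14v); both groups contain (-11y² - 15yv - 22y + 14v² + 14v), so (y - 13v + 13) is a factor with cofactor -11y² - 15yv - 22y + 14v² + 14v.
The cofactor groups again: -11y² - 15yv - 22y + 14v² + 14v = -11y(y + 2v + 2) + 7v(y + 2v + 2); both groups contain (y + 2v + 2), giving -(11y - 7v)(y + 2v + 2).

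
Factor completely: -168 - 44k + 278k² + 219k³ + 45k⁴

(3k + 7)(3k - 2)(5k + 6)(k + 2)

Among the possible rational roots, k = 2/3 is a root, so (3k - 2) is a factor; dividing leaves 15k³ + 83k² + 148k + 84.
Next, k = -7/3 is a root, giving the factor (3k + 7) and quotient 5k² + 16k + 12.
The remaining quadratic factors as (k + 2)(5k + 6).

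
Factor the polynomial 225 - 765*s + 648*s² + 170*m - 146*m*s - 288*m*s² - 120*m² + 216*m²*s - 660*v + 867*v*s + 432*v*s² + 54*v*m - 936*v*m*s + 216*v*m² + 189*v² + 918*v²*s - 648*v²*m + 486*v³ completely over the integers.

(6*v - 4*m + 9)*(9*v - 6*m + 8*s - 5)*(9*v + 9*s - 5)

Group: 9*v*(54*v² - 72*v*m + 48*v*s + 51*v + 24*m² - 32*m*s - 34*m + 72*s - 45) + (9*s - 5)*(54*v² - 72*v*m + 48*v*s + 51*v + 24*m² - 32*m*s - 34*m + 72*s - 45); both groups contain (54*v² - 72*v*m + 48*v*s + 51*v + 24*m² - 32*m*s - 34*m + 72*s - 45), so (9*v + 9*s - 5) is a factor with cofactor 54*v² - 72*v*m + 48*v*s + 51*v + 24*m² - 32*m*s - 34*m + 72*s - 45.
The cofactor groups again: 54*v² - 72*v*m + 48*v*s + 51*v + 24*m² - 32*m*s - 34*m + 72*s - 45 = 9*v*(6*v - 4*m + 9) + (-6*m + 8*s - 5)*(6*v - 4*m + 9); both groups contain (6*v - 4*m + 9), giving (9*v - 6*m + 8*s - 5)*(6*v - 4*m + 9).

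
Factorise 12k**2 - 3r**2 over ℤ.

Factor out 3, leaving 4k**2 - r**2, which is a difference of two squares.

3(2k + r)(2k - r)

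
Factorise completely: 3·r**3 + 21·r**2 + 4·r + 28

Group as (3·r**3 + 4·r) + (21·r**2 + 28) = r·(3·r**2 + 4) + 7·(3·r**2 + 4).
Both groups share the factor (3·r**2 + 4).

(r + 7)·(3·r**2 + 4)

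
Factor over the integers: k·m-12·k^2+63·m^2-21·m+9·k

-(3·k-7·m)·(4·k+9·m-3)

Group: -3·k·(4·k+9·m-3) + 7·m·(4·k+9·m-3); both groups contain (4·k+9·m-3).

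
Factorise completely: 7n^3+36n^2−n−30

Testing divisors of the constant over divisors of the leading coefficient, n = −5 is a root, so (n+5) divides it; the quotient is 7n^2+n−6.
The remaining quadratic factors as (n+1)(7n−6).

(7n−6)(n+1)(n+5)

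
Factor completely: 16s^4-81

(2s+3)(2s-3)(4s^2+9)

Write as (4s^2)² − (9)², then factor 4s^2-9 once more.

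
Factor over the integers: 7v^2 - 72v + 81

Need a pair with product 7·81 = 567 and sum -72: that's -63 and -9.
Split the middle term: 7v^2 - 63v - 9v + 81 = 7v(v - 9) - 9(v - 9).

(7v - 9)(v - 9)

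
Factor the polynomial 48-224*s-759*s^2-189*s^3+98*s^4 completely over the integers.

By the rational root theorem, s = 1/7 is a root, so (7*s-1) is a factor; dividing leaves 14*s^3-25*s^2-112*s-48.
Then s = -12/7 is a root, giving the factor (7*s+12) and quotient 2*s^2-7*s-4.
The remaining quadratic factors as (2*s+1)(s-4).

(2*s+1)*(7*s+12)*(7*s-1)*(s-4)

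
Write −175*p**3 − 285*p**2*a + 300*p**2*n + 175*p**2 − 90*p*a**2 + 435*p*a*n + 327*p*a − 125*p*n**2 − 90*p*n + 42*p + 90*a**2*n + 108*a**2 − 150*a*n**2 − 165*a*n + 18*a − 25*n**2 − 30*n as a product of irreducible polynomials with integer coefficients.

Group: 5*p*(−35*p**2 − 15*p*a + 60*p*n + 42*p + 15*a*n + 18*a − 25*n**2 − 30*n) + (6*a + 1)*(−35*p**2 − 15*p*a + 60*p*n + 42*p + 15*a*n + 18*a − 25*n**2 − 30*n); both groups contain (−35*p**2 − 15*p*a + 60*p*n + 42*p + 15*a*n + 18*a − 25*n**2 − 30*n), so (5*p + 6*a + 1) is a factor with cofactor −35*p**2 − 15*p*a + 60*p*n + 42*p + 15*a*n + 18*a − 25*n**2 − 30*n.
The cofactor groups again: −35*p**2 − 15*p*a + 60*p*n + 42*p + 15*a*n + 18*a − 25*n**2 − 30*n = −5*p*(7*p + 3*a − 5*n) + (5*n + 6)*(7*p + 3*a − 5*n); both groups contain (7*p + 3*a − 5*n), giving −(5*p − 5*n − 6)*(7*p + 3*a − 5*n).

−(5*p − 5*n − 6)*(7*p + 3*a − 5*n)*(5*p + 6*a + 1)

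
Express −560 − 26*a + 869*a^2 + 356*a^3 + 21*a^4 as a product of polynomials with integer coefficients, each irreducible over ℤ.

Trying the rational-root candidates, a = −1 is a root, giving the factor (a + 1) and quotient 21*a^3 + 335*a^2 + 534*a − 560.
Then a = 5/7 is a root, so (7*a − 5) is a factor; dividing leaves 3*a^2 + 50*a + 112.
The remaining quadratic factors as (3*a + 8)(a + 14).

(3*a + 8)*(7*a − 5)*(a + 1)*(a + 14)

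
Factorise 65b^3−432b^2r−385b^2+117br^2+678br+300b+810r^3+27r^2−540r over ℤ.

Group: b(65b^2−42br−60b−135r^2+108r) + (−6r−5)(65b^2−42br−60b−135r^2+108r); both groups contain (65b^2−42br−60b−135r^2+108r), so (b−6r−5) is a factor with cofactor 65b^2−42br−60b−135r^2+108r.
The cofactor groups again: 65b^2−42br−60b−135r^2+108r = 5b(13b+15r−12) − 9r(13b+15r−12); both groups contain (13b+15r−12), giving (5b−9r)(13b+15r−12).

(13b+15r−12)(5b−9r)(b−6r−5)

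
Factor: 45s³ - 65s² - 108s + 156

Group as (45s³ - 108s) + (-65s² + 156) = 9s(5s² - 12) - 13(5s² - 12).
Both groups share the factor (5s² - 12).

(9s - 13)(5s² - 12)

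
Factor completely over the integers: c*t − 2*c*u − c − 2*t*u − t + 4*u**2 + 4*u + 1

(c − 2*u − 1)*(t − 2*u − 1)

Group: t*(c − 2*u − 1) + (−2*u − 1)*(c − 2*u − 1); both groups contain (c − 2*u − 1).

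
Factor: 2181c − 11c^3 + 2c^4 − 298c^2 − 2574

Among the possible rational roots, c = −13 is a root, so (c + 13) is a factor; dividing leaves 2c^3 − 37c^2 + 183c − 198.
Next, c = 6 is a root, so (c − 6) is a factor; dividing leaves 2c^2 − 25c + 33.
The remaining quadratic factors as (c − 11)(2c − 3).

(2c − 3)(c + 13)(c − 11)(c − 6)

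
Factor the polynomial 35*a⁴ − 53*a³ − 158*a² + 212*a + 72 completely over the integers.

Testing divisors of the constant over divisors of the leading coefficient, a = −2/7 is a root, so (7*a + 2) divides it; the quotient is 5*a³ − 9*a² − 20*a + 36.
Then a = 9/5 is a root, giving the factor (5*a − 9) and quotient a² − 4.
The remaining quadratic factors as (a − 2)(a + 2).

(5*a − 9)*(7*a + 2)*(a + 2)*(a − 2)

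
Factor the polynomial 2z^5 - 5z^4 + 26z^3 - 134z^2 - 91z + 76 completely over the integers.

(2z - 1)(z + 1)(z - 4)(z^2 + z + 19)

Trying the rational-root candidates, z = -1 is a root, so (z + 1) is a factor; dividing leaves 2z^4 - 7z^3 + 33z^2 - 167z + 76.
Next, z = 1/2 is a root, giving the factor (2z - 1) and quotient z^3 - 3z^2 + 15z - 76.
Then z = 4 is a root, so (z - 4) divides it; the quotient is z^2 + z + 19.
The quadratic z^2 + z + 19 has discriminant -75 < 0 and is irreducible over ℤ.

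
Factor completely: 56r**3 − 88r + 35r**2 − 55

(8r + 5)(7r**2 − 11)

Group as (56r**3 − 88r) + (35r**2 − 55) = 8r(7r**2 − 11) + 5(7r**2 − 11).
Both groups share the factor (7r**2 − 11).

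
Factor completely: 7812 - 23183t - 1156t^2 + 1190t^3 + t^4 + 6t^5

(2t - 9)(3t - 1)(t + 4)(t^2 + t + 217)

By the rational root theorem, t = 9/2 is a root, giving the factor (2t - 9) and quotient 3t^4 + 14t^3 + 658t^2 + 2383t - 868.
Continuing, t = 1/3 is a root, giving the factor (3t - 1) and quotient t^3 + 5t^2 + 221t + 868.
Continuing, t = -4 is a root, so (t + 4) is a factor; dividing leaves t^2 + t + 217.
The quadratic t^2 + t + 217 has discriminant -867 < 0 and is irreducible over ℤ.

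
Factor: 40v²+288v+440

Pull out the common factor 8, then factor the remaining trinomial.

8(5v+11)(v+5)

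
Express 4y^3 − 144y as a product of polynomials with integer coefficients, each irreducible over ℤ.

Factor out 4y, leaving y^2 − 36, which is a difference of two squares.

4y(y + 6)(y − 6)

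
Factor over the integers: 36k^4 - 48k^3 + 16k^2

Pull out the common factor 4k^2, leaving 9k^2 - 12k + 4.
Recognize a perfect-square trinomial with the parts 2 and 3k.

4k^2(3k - 2)^2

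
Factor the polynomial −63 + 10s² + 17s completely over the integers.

Need a pair with product 10·(−63) = −630 and sum 17: that's 35 and −18.
Split the middle term: 10s² + 35s − 18s − 63 = 5s(2s + 7) − 9(2s + 7).

(2s + 7)(5s − 9)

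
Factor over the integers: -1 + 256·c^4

Write as (16·c^2)² − (1)², then factor 16·c^2 - 1 once more.

(4·c + 1)·(4·c - 1)·(16·c^2 + 1)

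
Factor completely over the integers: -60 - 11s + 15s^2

(3s + 5)(5s - 12)

Need a pair with product 15·(-60) = -900 and sum -11: that's 25 and -36.
Split the middle term: 15s^2 + 25s - 36s - 60 = 5s(3s + 5) - 12(3s + 5).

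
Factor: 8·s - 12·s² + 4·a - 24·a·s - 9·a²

Group: -9·a·(a + 2·s) + (-6·s + 4)·(a + 2·s); both groups contain (a + 2·s).

-(9·a + 6·s - 4)·(a + 2·s)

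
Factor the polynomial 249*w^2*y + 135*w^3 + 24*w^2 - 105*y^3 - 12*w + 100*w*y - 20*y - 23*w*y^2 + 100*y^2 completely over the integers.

(3*w + 5*y)*(5*w - 3*y + 2)*(9*w + 7*y - 2)

Group: 9*w*(15*w^2 + 16*w*y + 6*w - 15*y^2 + 10*y) + (7*y - 2)*(15*w^2 + 16*w*y + 6*w - 15*y^2 + 10*y); both groups contain (15*w^2 + 16*w*y + 6*w - 15*y^2 + 10*y), so (9*w + 7*y - 2) is a factor with cofactor 15*w^2 + 16*w*y + 6*w - 15*y^2 + 10*y.
The cofactor groups again: 15*w^2 + 16*w*y + 6*w - 15*y^2 + 10*y = 5*w*(3*w + 5*y) + (-3*y + 2)*(3*w + 5*y); both groups contain (3*w + 5*y), giving (5*w - 3*y + 2)*(3*w + 5*y).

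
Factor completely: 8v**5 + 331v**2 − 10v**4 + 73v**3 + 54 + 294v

Trying the rational-root candidates, v = −1 is a root, so (v + 1) is a factor; dividing leaves 8v**4 − 18v**3 + 91v**2 + 240v + 54.
Next, v = −1/4 is a root, so (4v + 1) is a factor; dividing leaves 2v**3 − 5v**2 + 24v + 54.
Then v = −3/2 is a root, so (2v + 3) divides it; the quotient is v**2 − 4v + 18.
The quadratic v**2 − 4v + 18 has discriminant −56 < 0 and is irreducible over ℤ.

(2v + 3)(4v + 1)(v + 1)(v**2 − 4v + 18)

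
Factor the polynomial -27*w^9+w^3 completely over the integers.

-w^3*(3*w^2-1)*(9*w^4+3*w^2+1)

Every term has a factor of w^3; factoring it out leaves -27*w^6+1.
Recognize a difference of cubes with the parts 1 and 3*w^2.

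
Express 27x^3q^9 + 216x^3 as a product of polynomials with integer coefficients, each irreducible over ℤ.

Factor out 27x^3 first: what remains is q^9 + 8.
Recognize a sum of cubes with the parts q^3 and 2.

27x^3(q^3 + 2)(q^6 - 2q^3 + 4)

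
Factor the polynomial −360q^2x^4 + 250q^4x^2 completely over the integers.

10q^2x^2(5q + 6x)(5q − 6x)

Every term has a factor of 10q^2x^2. Then 25q^2 − 36x^2 = (5q)² − (6x)².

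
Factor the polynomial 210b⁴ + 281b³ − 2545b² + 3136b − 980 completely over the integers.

(2b − 1)(3b + 14)(5b − 7)(7b − 10)

Among the possible rational roots, b = 1/2 is a root, so (2b − 1) is a factor; dividing leaves 105b³ + 193b² − 1176b + 980.
Next, b = 7/5 is a root, so (5b − 7) is a factor; dividing leaves 21b² + 68b − 140.
The remaining quadratic factors as (7b − 10)(3b + 14).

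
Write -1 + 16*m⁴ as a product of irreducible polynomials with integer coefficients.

Write as (4*m²)² − (1)², then factor 4*m² - 1 once more.

(2*m + 1)*(2*m - 1)*(4*m² + 1)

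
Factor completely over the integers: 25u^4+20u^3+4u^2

Pull out the common factor u^2, leaving 25u^2+20u+4.
Recognize a perfect-square trinomial with the parts 2 and 5u.

u^2(5u+2)^2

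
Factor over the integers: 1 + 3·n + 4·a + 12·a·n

(3·n + 1)·(4·a + 1)

Group as (12·a·n + 4·a) + (3·n + 1) = 4·a·(3·n + 1) + (3·n + 1).
Both groups share the factor (3·n + 1).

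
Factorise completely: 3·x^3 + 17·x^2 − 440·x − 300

(3·x + 2)·(x + 15)·(x − 10)

By the rational root theorem, x = −15 is a root, so (x + 15) divides it; the quotient is 3·x^2 − 28·x − 20.
The remaining quadratic factors as (x − 10)(3·x + 2).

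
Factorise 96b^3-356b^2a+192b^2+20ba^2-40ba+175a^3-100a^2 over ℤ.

Group: 8b(12b^2-52ba+24b+35a^2-20a) + 5a(12b^2-52ba+24b+35a^2-20a); both groups contain (12b^2-52ba+24b+35a^2-20a), so (8b+5a) is a factor with cofactor 12b^2-52ba+24b+35a^2-20a.
The cofactor groups again: 12b^2-52ba+24b+35a^2-20a = 2b(6b-5a) + (-7a+4)(6b-5a); both groups contain (6b-5a), giving (2b-7a+4)(6b-5a).

(6b-5a)(2b-7a+4)(8b+5a)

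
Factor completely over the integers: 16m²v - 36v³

4v(2m + 3v)(2m - 3v)

Factor out 4v, leaving 4m² - 9v², which is a difference of two squares.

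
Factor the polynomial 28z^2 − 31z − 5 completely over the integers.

Need a pair with product 28·(−5) = −140 and sum −31: that's 4 and −35.
Split the middle term: 28z^2 + 4z − 35z − 5 = 4z(7z + 1) − 5(7z + 1).

(4z − 5)(7z + 1)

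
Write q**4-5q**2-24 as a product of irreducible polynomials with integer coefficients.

(q**2+3)(q**2-8)

Substitute u = q**2 to get a quadratic in u, then factor.
q**2+3 is irreducible over ℤ (always positive, so no real roots).
q**2-8 is irreducible over ℤ (8 is not a perfect square).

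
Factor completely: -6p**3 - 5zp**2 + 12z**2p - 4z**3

-(z - 2p)(2z - 3p)(2z + p)

Group: 2z(-2z**2 + 7zp - 6p**2) + p(-2z**2 + 7zp - 6p**2); both groups contain (-2z**2 + 7zp - 6p**2), so (2z + p) is a factor with cofactor -2z**2 + 7zp - 6p**2.
The cofactor groups again: -2z**2 + 7zp - 6p**2 = -2z(z - 2p) + 3p(z - 2p); both groups contain (z - 2p), giving -(2z - 3p)(z - 2p).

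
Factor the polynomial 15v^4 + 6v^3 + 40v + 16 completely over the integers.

Group as (15v^4 + 40v) + (6v^3 + 16) = 5v(3v^3 + 8) + 2(3v^3 + 8).
Both groups share the factor (3v^3 + 8).

(5v + 2)(3v^3 + 8)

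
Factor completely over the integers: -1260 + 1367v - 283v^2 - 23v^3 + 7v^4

(7v - 9)(v + 7)(v - 4)(v - 5)

Trying the rational-root candidates, v = -7 is a root, giving the factor (v + 7) and quotient 7v^3 - 72v^2 + 221v - 180.
Continuing, v = 9/7 is a root, so (7v - 9) is a factor; dividing leaves v^2 - 9v + 20.
The remaining quadratic factors as (v - 5)(v - 4).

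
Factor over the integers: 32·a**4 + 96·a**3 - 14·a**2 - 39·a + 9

Testing divisors of the constant over divisors of the leading coefficient, a = -3/4 is a root, giving the factor (4·a + 3) and quotient 8·a**3 + 18·a**2 - 17·a + 3.
Next, a = 1/2 is a root, giving the factor (2·a - 1) and quotient 4·a**2 + 11·a - 3.
The remaining quadratic factors as (a + 3)(4·a - 1).

(2·a - 1)·(4·a + 3)·(4·a - 1)·(a + 3)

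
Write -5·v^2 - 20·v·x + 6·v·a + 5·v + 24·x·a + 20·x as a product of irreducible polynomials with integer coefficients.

-(5·v - 6·a - 5)·(v + 4·x)

Group: -5·v·(v + 4·x) + (6·a + 5)·(v + 4·x); both groups contain (v + 4·x).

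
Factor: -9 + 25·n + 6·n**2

Need a pair with product 6·(-9) = -54 and sum 25: that's -2 and 27.
Split the middle term: 6·n**2 - 2·n + 27·n - 9 = 2·n·(3·n - 1) + 9·(3·n - 1).

(2·n + 9)·(3·n - 1)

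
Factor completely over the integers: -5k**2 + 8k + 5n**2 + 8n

-(5k - 5n - 8)(k + n)

Group: -k(5k - 5n - 8) - n(5k - 5n - 8); both groups contain (5k - 5n - 8).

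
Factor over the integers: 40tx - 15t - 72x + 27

(5t - 9)(8x - 3)

Group as (40tx - 15t) + (-72x + 27) = 5t(8x - 3) - 9(8x - 3).
Both groups share the factor (8x - 3).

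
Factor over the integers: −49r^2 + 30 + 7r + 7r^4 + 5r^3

(7r + 5)(r + 3)(r − 1)(r − 2)

Testing divisors of the constant over divisors of the leading coefficient, r = 2 is a root, so (r − 2) divides it; the quotient is 7r^3 + 19r^2 − 11r − 15.
Continuing, r = −3 is a root, so (r + 3) is a factor; dividing leaves 7r^2 − 2r − 5.
The remaining quadratic factors as (7r + 5)(r − 1).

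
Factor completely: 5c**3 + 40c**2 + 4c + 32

Group as (5c**3 + 4c) + (40c**2 + 32) = c(5c**2 + 4) + 8(5c**2 + 4).
Both groups share the factor (5c**2 + 4).

(c + 8)(5c**2 + 4)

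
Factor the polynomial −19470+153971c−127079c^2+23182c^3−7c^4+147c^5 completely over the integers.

Trying the rational-root candidates, c = 11/7 is a root, giving the factor (7c−11) and quotient 21c^4+32c^3+3362c^2−12871c+1770.
Continuing, c = 10/3 is a root, so (3c−10) is a factor; dividing leaves 7c^3+34c^2+1234c−177.
Next, c = 1/7 is a root, giving the factor (7c−1) and quotient c^2+5c+177.
The quadratic c^2+5c+177 has discriminant −683 < 0 and is irreducible over ℤ.

(3c−10)(7c−1)(7c−11)(c^2+5c+177)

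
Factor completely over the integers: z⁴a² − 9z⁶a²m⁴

−a²z⁴(3zm² + 1)(3zm² − 1)

Factor out z⁴a² first: what remains is −9z²m⁴ + 1.
Recognize a difference of squares with the parts 1 and 3zm².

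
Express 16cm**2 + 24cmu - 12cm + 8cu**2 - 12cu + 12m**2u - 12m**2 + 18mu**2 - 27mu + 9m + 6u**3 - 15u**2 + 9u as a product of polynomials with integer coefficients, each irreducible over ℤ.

(4c + 3u - 3)(4m + 2u - 3)(m + u)

Group: m(16cm + 8cu - 12c + 12mu - 12m + 6u**2 - 15u + 9) + u(16cm + 8cu - 12c + 12mu - 12m + 6u**2 - 15u + 9); both groups contain (16cm + 8cu - 12c + 12mu - 12m + 6u**2 - 15u + 9), so (m + u) is a factor with cofactor 16cm + 8cu - 12c + 12mu - 12m + 6u**2 - 15u + 9.
The cofactor groups again: 16cm + 8cu - 12c + 12mu - 12m + 6u**2 - 15u + 9 = 4c(4m + 2u - 3) + (3u - 3)(4m + 2u - 3); both groups contain (4m + 2u - 3), giving (4c + 3u - 3)(4m + 2u - 3).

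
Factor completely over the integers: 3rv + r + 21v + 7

(3v + 1)(r + 7)

Group as (3rv + r) + (21v + 7) = r(3v + 1) + 7(3v + 1).
Both groups share the factor (3v + 1).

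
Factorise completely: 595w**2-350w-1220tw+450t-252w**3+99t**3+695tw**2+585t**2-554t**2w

(11t-9w+10)(9t-7w)(t-4w+5)

Group: t(99t**2-158tw+90t+63w**2-70w) + (-4w+5)(99t**2-158tw+90t+63w**2-70w); both groups contain (99t**2-158tw+90t+63w**2-70w), so (t-4w+5) is a factor with cofactor 99t**2-158tw+90t+63w**2-70w.
The cofactor groups again: 99t**2-158tw+90t+63w**2-70w = 11t(9t-7w) + (-9w+10)(9t-7w); both groups contain (9t-7w), giving (11t-9w+10)(9t-7w).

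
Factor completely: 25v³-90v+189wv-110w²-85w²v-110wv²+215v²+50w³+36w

Group: 2w(25w²+20wv-55w-5v²-43v+18) - 5v(25w²+20wv-55w-5v²-43v+18); both groups contain (25w²+20wv-55w-5v²-43v+18), so (2w-5v) is a factor with cofactor 25w²+20wv-55w-5v²-43v+18.
The cofactor groups again: 25w²+20wv-55w-5v²-43v+18 = 5w(5w+5v-2) + (-v-9)(5w+5v-2); both groups contain (5w+5v-2), giving (5w-v-9)(5w+5v-2).

(2w-5v)(5w-v-9)(5w+5v-2)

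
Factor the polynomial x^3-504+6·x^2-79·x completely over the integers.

(x+7)·(x+8)·(x-9)

Trying the rational-root candidates, x = -8 is a root, so (x+8) divides it; the quotient is x^2-2·x-63.
The remaining quadratic factors as (x-9)(x+7).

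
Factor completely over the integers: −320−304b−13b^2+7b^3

(7b+8)(b+5)(b−8)

By the rational root theorem, b = −5 is a root, so (b+5) divides it; the quotient is 7b^2−48b−64.
The remaining quadratic factors as (7b+8)(b−8).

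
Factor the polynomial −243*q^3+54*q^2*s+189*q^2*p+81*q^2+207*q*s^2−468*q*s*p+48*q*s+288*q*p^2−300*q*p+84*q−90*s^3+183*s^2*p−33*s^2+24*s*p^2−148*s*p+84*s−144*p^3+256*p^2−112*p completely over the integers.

−(3*q+3*s−4*p)*(9*q−5*s−4*p+4)*(9*q−6*s+9*p−7)

Group: 9*q*(−27*q^2−12*q*s+48*q*p−12*q+15*s^2−8*s*p−12*s−16*p^2+16*p) + (−6*s+9*p−7)*(−27*q^2−12*q*s+48*q*p−12*q+15*s^2−8*s*p−12*s−16*p^2+16*p); both groups contain (−27*q^2−12*q*s+48*q*p−12*q+15*s^2−8*s*p−12*s−16*p^2+16*p), so (9*q−6*s+9*p−7) is a factor with cofactor −27*q^2−12*q*s+48*q*p−12*q+15*s^2−8*s*p−12*s−16*p^2+16*p.
The cofactor groups again: −27*q^2−12*q*s+48*q*p−12*q+15*s^2−8*s*p−12*s−16*p^2+16*p = −3*q*(9*q−5*s−4*p+4) + (−3*s+4*p)*(9*q−5*s−4*p+4); both groups contain (9*q−5*s−4*p+4), giving −(3*q+3*s−4*p)*(9*q−5*s−4*p+4).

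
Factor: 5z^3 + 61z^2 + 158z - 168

(5z - 4)(z + 6)(z + 7)

Testing divisors of the constant over divisors of the leading coefficient, z = 4/5 is a root, giving the factor (5z - 4) and quotient z^2 + 13z + 42.
The remaining quadratic factors as (z + 7)(z + 6).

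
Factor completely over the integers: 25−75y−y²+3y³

(3y−1)(y+5)(y−5)

By the rational root theorem, y = −5 is a root, giving the factor (y+5) and quotient 3y²−16y+5.
The remaining quadratic factors as (y−5)(3y−1).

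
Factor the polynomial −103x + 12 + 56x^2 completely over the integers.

Need a pair with product 56·12 = 672 and sum −103: that's −96 and −7.
Split the middle term: 56x^2 − 96x − 7x + 12 = 8x(7x − 12) − (7x − 12).

(7x − 12)(8x − 1)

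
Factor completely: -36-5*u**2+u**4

(u+3)*(u-3)*(u**2+4)

Substitute w = u**2 to get a quadratic in w, then factor.
u**2-9 is a difference of squares.
u**2+4 is irreducible over ℤ (sum of squares).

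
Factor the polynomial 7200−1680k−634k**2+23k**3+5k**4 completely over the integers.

(5k−12)(k+12)(k+5)(k−10)

Among the possible rational roots, k = 12/5 is a root, giving the factor (5k−12) and quotient k**3+7k**2−110k−600.
Then k = −5 is a root, so (k+5) is a factor; dividing leaves k**2+2k−120.
The remaining quadratic factors as (k+12)(k−10).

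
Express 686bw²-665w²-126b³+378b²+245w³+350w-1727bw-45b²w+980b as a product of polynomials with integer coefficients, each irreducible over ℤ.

-(14b+5w)(3b+7w-14)(3b-7w+5)

Group: 3b(-42b²-113bw+196b-35w²+70w) + (-7w+5)(-42b²-113bw+196b-35w²+70w); both groups contain (-42b²-113bw+196b-35w²+70w), so (3b-7w+5) is a factor with cofactor -42b²-113bw+196b-35w²+70w.
The cofactor groups again: -42b²-113bw+196b-35w²+70w = -3b(14b+5w) + (-7w+14)(14b+5w); both groups contain (14b+5w), giving -(3b+7w-14)(14b+5w).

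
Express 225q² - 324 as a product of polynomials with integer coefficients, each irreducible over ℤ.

9(5q + 6)(5q - 6)

Pull out the common factor 9; 25q² - 36 is a difference of squares.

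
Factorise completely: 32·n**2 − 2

2·(4·n + 1)·(4·n − 1)

Every term has a factor of 2. Then 16·n**2 − 1 = (4·n)² − (1)².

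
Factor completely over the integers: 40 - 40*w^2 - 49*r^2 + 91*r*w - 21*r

Group: -7*r*(7*r - 8*w + 8) + (5*w + 5)*(7*r - 8*w + 8); both groups contain (7*r - 8*w + 8).

-(7*r - 5*w - 5)*(7*r - 8*w + 8)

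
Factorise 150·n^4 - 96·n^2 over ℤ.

Pull out the common factor 6·n^2; 25·n^2 - 16 is a difference of squares.

6·n^2·(5·n + 4)·(5·n - 4)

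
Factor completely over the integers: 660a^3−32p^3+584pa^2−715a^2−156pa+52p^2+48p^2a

−(2p−11a)(8p+12a−13)(2p+5a)

Group: 8p(−4p^2+12pa+55a^2) + (12a−13)(−4p^2+12pa+55a^2); both groups contain (−4p^2+12pa+55a^2), so (8p+12a−13) is a factor with cofactor −4p^2+12pa+55a^2.
The cofactor groups again: −4p^2+12pa+55a^2 = −2p(2p−11a) − 5a(2p−11a); both groups contain (2p−11a), giving −(2p+5a)(2p−11a).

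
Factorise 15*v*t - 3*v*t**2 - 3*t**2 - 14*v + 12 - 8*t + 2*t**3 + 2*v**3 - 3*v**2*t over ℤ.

Group: 2*v*(v**2 - v*t + v - 2*t**2 + 7*t - 6) + (-t - 2)*(v**2 - v*t + v - 2*t**2 + 7*t - 6); both groups contain (v**2 - v*t + v - 2*t**2 + 7*t - 6), so (2*v - t - 2) is a factor with cofactor v**2 - v*t + v - 2*t**2 + 7*t - 6.
The cofactor groups again: v**2 - v*t + v - 2*t**2 + 7*t - 6 = v*(v + t - 2) + (-2*t + 3)*(v + t - 2); both groups contain (v + t - 2), giving (v - 2*t + 3)*(v + t - 2).

(v - 2*t + 3)*(2*v - t - 2)*(v + t - 2)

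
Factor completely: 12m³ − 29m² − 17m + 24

(3m − 8)(4m − 3)(m + 1)

By the rational root theorem, m = −1 is a root, so (m + 1) is a factor; dividing leaves 12m² − 41m + 24.
The remaining quadratic factors as (4m − 3)(3m − 8).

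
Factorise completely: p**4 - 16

Substitute u = p**2 to get a quadratic in u, then factor.
p**2 - 4 is a difference of squares.
p**2 + 4 is irreducible over ℤ (sum of squares).

(p + 2)·(p - 2)·(p**2 + 4)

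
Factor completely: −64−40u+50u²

2(5u+4)(5u−8)

Pull out the common factor 2, then factor the remaining trinomial.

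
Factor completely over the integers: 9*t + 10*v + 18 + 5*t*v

Group as (5*t*v + 9*t) + (10*v + 18) = t*(5*v + 9) + 2*(5*v + 9).
Both groups share the factor (5*v + 9).

(5*v + 9)*(t + 2)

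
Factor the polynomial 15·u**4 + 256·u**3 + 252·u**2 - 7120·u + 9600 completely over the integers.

(3·u - 10)·(5·u - 8)·(u + 10)·(u + 12)

Among the possible rational roots, u = -12 is a root, so (u + 12) is a factor; dividing leaves 15·u**3 + 76·u**2 - 660·u + 800.
Next, u = 8/5 is a root, so (5·u - 8) is a factor; dividing leaves 3·u**2 + 20·u - 100.
The remaining quadratic factors as (u + 10)(3·u - 10).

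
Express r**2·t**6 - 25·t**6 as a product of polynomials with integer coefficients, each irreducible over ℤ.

Pull out the common factor t**6, leaving r**2 - 25.
Recognize a difference of squares with the parts r and 5.

t**6·(r + 5)·(r - 5)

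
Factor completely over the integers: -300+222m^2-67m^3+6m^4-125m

By the rational root theorem, m = 3 is a root, so (m-3) divides it; the quotient is 6m^3-49m^2+75m+100.
Then m = -5/6 is a root, so (6m+5) is a factor; dividing leaves m^2-9m+20.
The remaining quadratic factors as (m-5)(m-4).

(6m+5)(m-3)(m-4)(m-5)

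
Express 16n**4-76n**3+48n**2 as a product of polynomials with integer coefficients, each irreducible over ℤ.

Pull out the common factor 4n**2, then factor the remaining trinomial.

4n**2(4n-3)(n-4)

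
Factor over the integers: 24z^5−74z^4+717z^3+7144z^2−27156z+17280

Among the possible rational roots, z = 5/6 is a root, so (6z−5) is a factor; dividing leaves 4z^4−9z^3+112z^2+1284z−3456.
Then z = −6 is a root, giving the factor (z+6) and quotient 4z^3−33z^2+310z−576.
Continuing, z = 9/4 is a root, giving the factor (4z−9) and quotient z^2−6z+64.
The quadratic z^2−6z+64 has discriminant −220 < 0 and is irreducible over ℤ.

(4z−9)(6z−5)(z+6)(z^2−6z+64)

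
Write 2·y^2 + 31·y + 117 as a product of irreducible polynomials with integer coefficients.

(2·y + 13)·(y + 9)

Need a pair with product 2·117 = 234 and sum 31: that's 13 and 18.
Split the middle term: 2·y^2 + 13·y + 18·y + 117 = y·(2·y + 13) + 9·(2·y + 13).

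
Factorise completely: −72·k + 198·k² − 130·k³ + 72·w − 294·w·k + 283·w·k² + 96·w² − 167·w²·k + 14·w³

(w − 10·k + 6)·(14·w − 13·k + 12)·(w − k)

Group: 14·w·(w² − 11·w·k + 6·w + 10·k² − 6·k) + (−13·k + 12)·(w² − 11·w·k + 6·w + 10·k² − 6·k); both groups contain (w² − 11·w·k + 6·w + 10·k² − 6·k), so (14·w − 13·k + 12) is a factor with cofactor w² − 11·w·k + 6·w + 10·k² − 6·k.
The cofactor groups again: w² − 11·w·k + 6·w + 10·k² − 6·k = w·(w − k) + (−10·k + 6)·(w − k); both groups contain (w − k), giving (w − 10·k + 6)·(w − k).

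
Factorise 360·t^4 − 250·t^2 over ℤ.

10·t^2·(6·t + 5)·(6·t − 5)

Pull out the common factor 10·t^2; 36·t^2 − 25 is a difference of squares.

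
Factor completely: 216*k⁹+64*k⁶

Every term has a factor of 8*k⁶; factoring it out leaves 27*k³+8.
Recognize a sum of cubes with the parts 2 and 3*k.

8*k⁶*(3*k+2)*(9*k²-6*k+4)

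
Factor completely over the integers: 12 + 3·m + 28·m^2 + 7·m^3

Group as (7·m^3 + 3·m) + (28·m^2 + 12) = m·(7·m^2 + 3) + 4·(7·m^2 + 3).
Both groups share the factor (7·m^2 + 3).

(m + 4)·(7·m^2 + 3)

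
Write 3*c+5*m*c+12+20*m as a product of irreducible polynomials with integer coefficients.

(5*m+3)*(c+4)

Group as (5*m*c+20*m) + (3*c+12) = 5*m*(c+4) + 3*(c+4).
Both groups share the factor (c+4).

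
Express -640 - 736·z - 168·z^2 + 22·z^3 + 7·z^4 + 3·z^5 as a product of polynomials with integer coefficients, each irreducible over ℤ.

Trying the rational-root candidates, z = -2 is a root, giving the factor (z + 2) and quotient 3·z^4 + z^3 + 20·z^2 - 208·z - 320.
Then z = 4 is a root, so (z - 4) divides it; the quotient is 3·z^3 + 13·z^2 + 72·z + 80.
Continuing, z = -4/3 is a root, giving the factor (3·z + 4) and quotient z^2 + 3·z + 20.
The quadratic z^2 + 3·z + 20 has discriminant -71 < 0 and is irreducible over ℤ.

(3·z + 4)·(z + 2)·(z - 4)·(z^2 + 3·z + 20)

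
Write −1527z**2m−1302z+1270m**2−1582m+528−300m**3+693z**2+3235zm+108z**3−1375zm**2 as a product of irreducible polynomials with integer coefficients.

Group: z(108z**2+93zm−171z+20m**2−74m+66) + (−15m+8)(108z**2+93zm−171z+20m**2−74m+66); both groups contain (108z**2+93zm−171z+20m**2−74m+66), so (z−15m+8) is a factor with cofactor 108z**2+93zm−171z+20m**2−74m+66.
The cofactor groups again: 108z**2+93zm−171z+20m**2−74m+66 = 12z(9z+4m−6) + (5m−11)(9z+4m−6); both groups contain (9z+4m−6), giving (12z+5m−11)(9z+4m−6).

(z−15m+8)(9z+4m−6)(12z+5m−11)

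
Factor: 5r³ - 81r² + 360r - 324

(5r - 6)(r - 6)(r - 9)

By the rational root theorem, r = 6 is a root, so (r - 6) is a factor; dividing leaves 5r² - 51r + 54.
The remaining quadratic factors as (5r - 6)(r - 9).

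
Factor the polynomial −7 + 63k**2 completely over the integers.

7(3k + 1)(3k − 1)

Pull out the common factor 7; 9k**2 − 1 is a difference of squares.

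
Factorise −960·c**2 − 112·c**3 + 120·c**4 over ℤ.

Pull out the common factor 8·c**2, then factor the remaining trinomial.

8·c**2·(3·c − 10)·(5·c + 12)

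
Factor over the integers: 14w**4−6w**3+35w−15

Group as (14w**4+35w) + (−6w**3−15) = 7w(2w**3+5) − 3(2w**3+5).
Both groups share the factor (2w**3+5).

(7w−3)(2w**3+5)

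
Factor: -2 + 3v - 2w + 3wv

Group as (3wv - 2w) + (3v - 2) = w(3v - 2) + (3v - 2).
Both groups share the factor (3v - 2).

(3v - 2)(w + 1)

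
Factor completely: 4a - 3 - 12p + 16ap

Group as (16ap + 4a) + (-12p - 3) = 4a(4p + 1) - 3(4p + 1).
Both groups share the factor (4p + 1).

(4a - 3)(4p + 1)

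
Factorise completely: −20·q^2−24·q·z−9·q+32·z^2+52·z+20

Group: −4·q·(5·q−4·z−4) + (−8·z−5)·(5·q−4·z−4); both groups contain (5·q−4·z−4).

−(4·q+8·z+5)·(5·q−4·z−4)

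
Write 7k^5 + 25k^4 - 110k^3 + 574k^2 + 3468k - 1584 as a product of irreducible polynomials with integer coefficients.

(7k - 3)(k + 4)(k + 6)(k^2 - 6k + 22)

Trying the rational-root candidates, k = -4 is a root, so (k + 4) divides it; the quotient is 7k^4 - 3k^3 - 98k^2 + 966k - 396.
Continuing, k = 3/7 is a root, so (7k - 3) divides it; the quotient is k^3 - 14k + 132.
Then k = -6 is a root, so (k + 6) divides it; the quotient is k^2 - 6k + 22.
The quadratic k^2 - 6k + 22 has discriminant -52 < 0 and is irreducible over ℤ.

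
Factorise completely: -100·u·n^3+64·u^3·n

Every term has a factor of 4·u·n. Then 16·u^2-25·n^2 = (4·u)² − (5·n)².

4·n·u·(4·u-5·n)·(4·u+5·n)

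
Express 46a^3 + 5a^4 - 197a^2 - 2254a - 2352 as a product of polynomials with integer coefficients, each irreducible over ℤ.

(5a + 6)(a + 7)(a + 8)(a - 7)

By the rational root theorem, a = 7 is a root, giving the factor (a - 7) and quotient 5a^3 + 81a^2 + 370a + 336.
Then a = -6/5 is a root, giving the factor (5a + 6) and quotient a^2 + 15a + 56.
The remaining quadratic factors as (a + 7)(a + 8).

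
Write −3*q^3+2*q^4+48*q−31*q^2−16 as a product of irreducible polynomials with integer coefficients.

(2*q−1)*(q+4)*(q−1)*(q−4)

Among the possible rational roots, q = 1 is a root, so (q−1) divides it; the quotient is 2*q^3−q^2−32*q+16.
Next, q = −4 is a root, so (q+4) is a factor; dividing leaves 2*q^2−9*q+4.
The remaining quadratic factors as (q−4)(2*q−1).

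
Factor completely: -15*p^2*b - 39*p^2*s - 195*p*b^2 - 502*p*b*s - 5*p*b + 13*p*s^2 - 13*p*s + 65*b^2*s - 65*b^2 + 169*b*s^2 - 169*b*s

-(p + 13*b)*(3*p - s + 1)*(5*b + 13*s)

Group: 3*p*(-5*p*b - 13*p*s - 65*b^2 - 169*b*s) + (-s + 1)*(-5*p*b - 13*p*s - 65*b^2 - 169*b*s); both groups contain (-5*p*b - 13*p*s - 65*b^2 - 169*b*s), so (3*p - s + 1) is a factor with cofactor -5*p*b - 13*p*s - 65*b^2 - 169*b*s.
The cofactor groups again: -5*p*b - 13*p*s - 65*b^2 - 169*b*s = -p*(5*b + 13*s) - 13*b*(5*b + 13*s); both groups contain (5*b + 13*s), giving -(p + 13*b)*(5*b + 13*s).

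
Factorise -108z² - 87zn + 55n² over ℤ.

-(12z - 5n)(9z + 11n)

Group: -12z(9z + 11n) + 5n(9z + 11n); both groups contain (9z + 11n).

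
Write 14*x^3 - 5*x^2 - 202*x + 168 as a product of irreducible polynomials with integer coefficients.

Among the possible rational roots, x = -4 is a root, so (x + 4) divides it; the quotient is 14*x^2 - 61*x + 42.
The remaining quadratic factors as (7*x - 6)(2*x - 7).

(2*x - 7)*(7*x - 6)*(x + 4)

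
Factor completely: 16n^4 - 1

(2n + 1)(2n - 1)(4n^2 + 1)

Write as (4n^2)² − (1)², then factor 4n^2 - 1 once more.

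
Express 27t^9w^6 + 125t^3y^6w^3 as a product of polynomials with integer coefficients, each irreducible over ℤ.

t^3w^3(3t^2w + 5y^2)(9t^4w^2 - 15t^2y^2w + 25y^4)

Factor out t^3w^3 first: what remains is 27t^6w^3 + 125y^6.
Recognize a sum of cubes with the parts 3t^2w and 5y^2.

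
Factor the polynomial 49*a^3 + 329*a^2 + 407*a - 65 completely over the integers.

By the rational root theorem, a = -5 is a root, giving the factor (a + 5) and quotient 49*a^2 + 84*a - 13.
The remaining quadratic factors as (7*a - 1)(7*a + 13).

(7*a + 13)*(7*a - 1)*(a + 5)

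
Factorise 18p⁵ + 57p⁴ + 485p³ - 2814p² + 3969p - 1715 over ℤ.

(3p - 5)(6p - 7)(p - 1)(p² + 7p + 49)

Among the possible rational roots, p = 1 is a root, so (p - 1) is a factor; dividing leaves 18p⁴ + 75p³ + 560p² - 2254p + 1715.
Continuing, p = 7/6 is a root, giving the factor (6p - 7) and quotient 3p³ + 16p² + 112p - 245.
Continuing, p = 5/3 is a root, so (3p - 5) divides it; the quotient is p² + 7p + 49.
The quadratic p² + 7p + 49 has discriminant -147 < 0 and is irreducible over ℤ.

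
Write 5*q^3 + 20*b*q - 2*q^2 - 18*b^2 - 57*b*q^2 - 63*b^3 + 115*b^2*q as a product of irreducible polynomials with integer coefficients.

-(7*b - 5*q + 2)*(9*b - q)*(b - q)

Group: 7*b*(-9*b^2 + 10*b*q - q^2) + (-5*q + 2)*(-9*b^2 + 10*b*q - q^2); both groups contain (-9*b^2 + 10*b*q - q^2), so (7*b - 5*q + 2) is a factor with cofactor -9*b^2 + 10*b*q - q^2.
The cofactor groups again: -9*b^2 + 10*b*q - q^2 = -b*(9*b - q) + q*(9*b - q); both groups contain (9*b - q), giving -(b - q)*(9*b - q).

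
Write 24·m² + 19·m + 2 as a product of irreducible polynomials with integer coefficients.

Need a pair with product 24·2 = 48 and sum 19: that's 3 and 16.
Split the middle term: 24·m² + 3·m + 16·m + 2 = 3·m·(8·m + 1) + 2·(8·m + 1).

(3·m + 2)·(8·m + 1)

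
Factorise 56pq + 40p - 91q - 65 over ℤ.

Group as (56pq + 40p) + (-91q - 65) = 8p(7q + 5) - 13(7q + 5).
Both groups share the factor (7q + 5).

(7q + 5)(8p - 13)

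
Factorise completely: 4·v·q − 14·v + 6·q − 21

Group as (4·v·q − 14·v) + (6·q − 21) = 2·v·(2·q − 7) + 3·(2·q − 7).
Both groups share the factor (2·q − 7).

(2·q − 7)·(2·v + 3)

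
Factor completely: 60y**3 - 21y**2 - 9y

3y(4y + 1)(5y - 3)

Pull out the common factor 3y, then factor the remaining trinomial.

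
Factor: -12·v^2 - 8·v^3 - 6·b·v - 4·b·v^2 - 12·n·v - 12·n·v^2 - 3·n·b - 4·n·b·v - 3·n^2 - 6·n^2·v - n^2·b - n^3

Group: n·(-n^2 - n·b - 4·n·v - 3·n - 2·b·v - 3·b - 4·v^2 - 6·v) + 2·v·(-n^2 - n·b - 4·n·v - 3·n - 2·b·v - 3·b - 4·v^2 - 6·v); both groups contain (-n^2 - n·b - 4·n·v - 3·n - 2·b·v - 3·b - 4·v^2 - 6·v), so (n + 2·v) is a factor with cofactor -n^2 - n·b - 4·n·v - 3·n - 2·b·v - 3·b - 4·v^2 - 6·v.
The cofactor groups again: -n^2 - n·b - 4·n·v - 3·n - 2·b·v - 3·b - 4·v^2 - 6·v = -n·(n + 2·v + 3) + (-b - 2·v)·(n + 2·v + 3); both groups contain (n + 2·v + 3), giving -(n + b + 2·v)·(n + 2·v + 3).

-(n + b + 2·v)·(n + 2·v)·(n + 2·v + 3)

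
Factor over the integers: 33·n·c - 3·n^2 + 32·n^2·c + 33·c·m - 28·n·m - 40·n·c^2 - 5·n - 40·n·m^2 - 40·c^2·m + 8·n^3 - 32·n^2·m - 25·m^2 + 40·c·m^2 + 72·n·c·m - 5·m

(8·n - 8·c + 5)·(n + 5·c - 5·m - 1)·(n + m)

Group: 8·n·(n^2 + 5·n·c - 4·n·m - n + 5·c·m - 5·m^2 - m) + (-8·c + 5)·(n^2 + 5·n·c - 4·n·m - n + 5·c·m - 5·m^2 - m); both groups contain (n^2 + 5·n·c - 4·n·m - n + 5·c·m - 5·m^2 - m), so (8·n - 8·c + 5) is a factor with cofactor n^2 + 5·n·c - 4·n·m - n + 5·c·m - 5·m^2 - m.
The cofactor groups again: n^2 + 5·n·c - 4·n·m - n + 5·c·m - 5·m^2 - m = n·(n + m) + (5·c - 5·m - 1)·(n + m); both groups contain (n + m), giving (n + 5·c - 5·m - 1)·(n + m).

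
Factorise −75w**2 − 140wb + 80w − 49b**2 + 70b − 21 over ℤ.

−(15w + 7b − 7)(5w + 7b − 3)

Group: −15w(5w + 7b − 3) + (−7b + 7)(5w + 7b − 3); both groups contain (5w + 7b − 3).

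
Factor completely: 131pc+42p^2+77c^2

Group: 14p(3p+7c) + 11c(3p+7c); both groups contain (3p+7c).

(14p+11c)(3p+7c)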